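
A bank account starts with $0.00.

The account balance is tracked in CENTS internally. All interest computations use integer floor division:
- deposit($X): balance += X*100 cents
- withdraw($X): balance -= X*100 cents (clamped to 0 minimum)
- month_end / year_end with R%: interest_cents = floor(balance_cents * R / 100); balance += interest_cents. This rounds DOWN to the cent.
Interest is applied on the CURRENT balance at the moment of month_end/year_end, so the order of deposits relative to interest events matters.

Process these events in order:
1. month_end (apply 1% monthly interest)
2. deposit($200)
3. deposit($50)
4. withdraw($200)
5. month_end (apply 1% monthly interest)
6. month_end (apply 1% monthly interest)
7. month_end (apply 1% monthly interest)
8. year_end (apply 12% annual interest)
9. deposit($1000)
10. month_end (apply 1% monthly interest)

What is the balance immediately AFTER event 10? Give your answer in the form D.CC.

After 1 (month_end (apply 1% monthly interest)): balance=$0.00 total_interest=$0.00
After 2 (deposit($200)): balance=$200.00 total_interest=$0.00
After 3 (deposit($50)): balance=$250.00 total_interest=$0.00
After 4 (withdraw($200)): balance=$50.00 total_interest=$0.00
After 5 (month_end (apply 1% monthly interest)): balance=$50.50 total_interest=$0.50
After 6 (month_end (apply 1% monthly interest)): balance=$51.00 total_interest=$1.00
After 7 (month_end (apply 1% monthly interest)): balance=$51.51 total_interest=$1.51
After 8 (year_end (apply 12% annual interest)): balance=$57.69 total_interest=$7.69
After 9 (deposit($1000)): balance=$1057.69 total_interest=$7.69
After 10 (month_end (apply 1% monthly interest)): balance=$1068.26 total_interest=$18.26

Answer: 1068.26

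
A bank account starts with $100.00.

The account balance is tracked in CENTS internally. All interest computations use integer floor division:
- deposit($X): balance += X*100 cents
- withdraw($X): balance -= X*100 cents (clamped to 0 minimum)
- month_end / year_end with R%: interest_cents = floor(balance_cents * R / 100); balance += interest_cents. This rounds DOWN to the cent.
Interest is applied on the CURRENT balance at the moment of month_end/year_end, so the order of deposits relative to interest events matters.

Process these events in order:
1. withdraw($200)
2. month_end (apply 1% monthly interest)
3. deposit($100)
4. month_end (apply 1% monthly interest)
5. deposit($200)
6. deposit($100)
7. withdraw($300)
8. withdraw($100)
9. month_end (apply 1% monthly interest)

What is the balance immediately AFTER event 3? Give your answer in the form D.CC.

After 1 (withdraw($200)): balance=$0.00 total_interest=$0.00
After 2 (month_end (apply 1% monthly interest)): balance=$0.00 total_interest=$0.00
After 3 (deposit($100)): balance=$100.00 total_interest=$0.00

Answer: 100.00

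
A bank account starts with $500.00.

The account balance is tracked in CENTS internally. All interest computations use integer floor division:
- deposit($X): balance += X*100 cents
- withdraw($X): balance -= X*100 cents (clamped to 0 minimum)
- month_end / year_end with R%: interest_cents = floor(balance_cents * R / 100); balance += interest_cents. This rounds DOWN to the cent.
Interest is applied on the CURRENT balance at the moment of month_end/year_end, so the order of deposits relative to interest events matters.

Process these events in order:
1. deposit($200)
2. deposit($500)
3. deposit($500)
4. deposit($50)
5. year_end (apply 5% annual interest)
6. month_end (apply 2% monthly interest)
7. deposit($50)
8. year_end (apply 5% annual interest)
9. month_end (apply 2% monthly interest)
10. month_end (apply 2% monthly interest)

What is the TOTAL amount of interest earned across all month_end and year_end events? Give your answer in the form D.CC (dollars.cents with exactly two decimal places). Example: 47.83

Answer: 302.07

Derivation:
After 1 (deposit($200)): balance=$700.00 total_interest=$0.00
After 2 (deposit($500)): balance=$1200.00 total_interest=$0.00
After 3 (deposit($500)): balance=$1700.00 total_interest=$0.00
After 4 (deposit($50)): balance=$1750.00 total_interest=$0.00
After 5 (year_end (apply 5% annual interest)): balance=$1837.50 total_interest=$87.50
After 6 (month_end (apply 2% monthly interest)): balance=$1874.25 total_interest=$124.25
After 7 (deposit($50)): balance=$1924.25 total_interest=$124.25
After 8 (year_end (apply 5% annual interest)): balance=$2020.46 total_interest=$220.46
After 9 (month_end (apply 2% monthly interest)): balance=$2060.86 total_interest=$260.86
After 10 (month_end (apply 2% monthly interest)): balance=$2102.07 total_interest=$302.07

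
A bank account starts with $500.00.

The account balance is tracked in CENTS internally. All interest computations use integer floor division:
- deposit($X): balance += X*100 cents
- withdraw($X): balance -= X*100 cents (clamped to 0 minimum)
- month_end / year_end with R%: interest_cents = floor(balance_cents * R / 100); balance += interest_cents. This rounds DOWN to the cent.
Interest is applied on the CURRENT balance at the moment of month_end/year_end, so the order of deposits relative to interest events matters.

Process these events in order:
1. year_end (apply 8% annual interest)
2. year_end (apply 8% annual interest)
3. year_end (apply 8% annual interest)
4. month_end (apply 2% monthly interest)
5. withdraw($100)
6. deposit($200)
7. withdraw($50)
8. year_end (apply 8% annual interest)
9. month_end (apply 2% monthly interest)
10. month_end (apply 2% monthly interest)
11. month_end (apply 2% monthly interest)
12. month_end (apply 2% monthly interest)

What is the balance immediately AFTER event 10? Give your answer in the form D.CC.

Answer: 778.03

Derivation:
After 1 (year_end (apply 8% annual interest)): balance=$540.00 total_interest=$40.00
After 2 (year_end (apply 8% annual interest)): balance=$583.20 total_interest=$83.20
After 3 (year_end (apply 8% annual interest)): balance=$629.85 total_interest=$129.85
After 4 (month_end (apply 2% monthly interest)): balance=$642.44 total_interest=$142.44
After 5 (withdraw($100)): balance=$542.44 total_interest=$142.44
After 6 (deposit($200)): balance=$742.44 total_interest=$142.44
After 7 (withdraw($50)): balance=$692.44 total_interest=$142.44
After 8 (year_end (apply 8% annual interest)): balance=$747.83 total_interest=$197.83
After 9 (month_end (apply 2% monthly interest)): balance=$762.78 total_interest=$212.78
After 10 (month_end (apply 2% monthly interest)): balance=$778.03 total_interest=$228.03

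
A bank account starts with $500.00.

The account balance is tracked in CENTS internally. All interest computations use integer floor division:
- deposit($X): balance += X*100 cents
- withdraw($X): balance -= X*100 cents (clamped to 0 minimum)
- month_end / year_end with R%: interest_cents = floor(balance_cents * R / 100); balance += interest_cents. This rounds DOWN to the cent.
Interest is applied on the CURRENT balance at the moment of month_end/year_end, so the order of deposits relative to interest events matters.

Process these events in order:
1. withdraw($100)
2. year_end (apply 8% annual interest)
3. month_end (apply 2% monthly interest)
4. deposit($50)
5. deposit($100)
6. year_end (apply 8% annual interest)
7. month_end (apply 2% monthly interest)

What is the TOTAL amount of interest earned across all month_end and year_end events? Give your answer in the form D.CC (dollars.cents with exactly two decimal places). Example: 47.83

Answer: 100.64

Derivation:
After 1 (withdraw($100)): balance=$400.00 total_interest=$0.00
After 2 (year_end (apply 8% annual interest)): balance=$432.00 total_interest=$32.00
After 3 (month_end (apply 2% monthly interest)): balance=$440.64 total_interest=$40.64
After 4 (deposit($50)): balance=$490.64 total_interest=$40.64
After 5 (deposit($100)): balance=$590.64 total_interest=$40.64
After 6 (year_end (apply 8% annual interest)): balance=$637.89 total_interest=$87.89
After 7 (month_end (apply 2% monthly interest)): balance=$650.64 total_interest=$100.64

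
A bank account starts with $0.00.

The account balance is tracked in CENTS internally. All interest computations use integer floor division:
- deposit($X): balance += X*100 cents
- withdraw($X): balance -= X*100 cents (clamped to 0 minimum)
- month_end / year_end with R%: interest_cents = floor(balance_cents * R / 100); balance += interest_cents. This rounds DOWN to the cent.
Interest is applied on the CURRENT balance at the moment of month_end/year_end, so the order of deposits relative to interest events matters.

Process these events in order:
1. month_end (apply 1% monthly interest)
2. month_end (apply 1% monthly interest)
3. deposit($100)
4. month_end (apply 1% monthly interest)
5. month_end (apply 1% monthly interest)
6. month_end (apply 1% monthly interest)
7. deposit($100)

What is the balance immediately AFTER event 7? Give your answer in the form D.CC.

Answer: 203.03

Derivation:
After 1 (month_end (apply 1% monthly interest)): balance=$0.00 total_interest=$0.00
After 2 (month_end (apply 1% monthly interest)): balance=$0.00 total_interest=$0.00
After 3 (deposit($100)): balance=$100.00 total_interest=$0.00
After 4 (month_end (apply 1% monthly interest)): balance=$101.00 total_interest=$1.00
After 5 (month_end (apply 1% monthly interest)): balance=$102.01 total_interest=$2.01
After 6 (month_end (apply 1% monthly interest)): balance=$103.03 total_interest=$3.03
After 7 (deposit($100)): balance=$203.03 total_interest=$3.03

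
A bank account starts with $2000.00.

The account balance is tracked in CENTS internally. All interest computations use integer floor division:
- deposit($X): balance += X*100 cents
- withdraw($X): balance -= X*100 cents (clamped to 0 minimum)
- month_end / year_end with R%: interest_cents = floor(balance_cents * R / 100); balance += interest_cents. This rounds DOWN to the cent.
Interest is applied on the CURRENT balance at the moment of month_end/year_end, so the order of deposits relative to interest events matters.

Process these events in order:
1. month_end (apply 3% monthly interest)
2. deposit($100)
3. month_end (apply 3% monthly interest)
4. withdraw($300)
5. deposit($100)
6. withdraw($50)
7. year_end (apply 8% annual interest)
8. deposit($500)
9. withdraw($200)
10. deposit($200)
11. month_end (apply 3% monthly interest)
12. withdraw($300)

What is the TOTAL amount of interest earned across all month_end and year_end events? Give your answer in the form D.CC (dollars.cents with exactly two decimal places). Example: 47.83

Answer: 361.76

Derivation:
After 1 (month_end (apply 3% monthly interest)): balance=$2060.00 total_interest=$60.00
After 2 (deposit($100)): balance=$2160.00 total_interest=$60.00
After 3 (month_end (apply 3% monthly interest)): balance=$2224.80 total_interest=$124.80
After 4 (withdraw($300)): balance=$1924.80 total_interest=$124.80
After 5 (deposit($100)): balance=$2024.80 total_interest=$124.80
After 6 (withdraw($50)): balance=$1974.80 total_interest=$124.80
After 7 (year_end (apply 8% annual interest)): balance=$2132.78 total_interest=$282.78
After 8 (deposit($500)): balance=$2632.78 total_interest=$282.78
After 9 (withdraw($200)): balance=$2432.78 total_interest=$282.78
After 10 (deposit($200)): balance=$2632.78 total_interest=$282.78
After 11 (month_end (apply 3% monthly interest)): balance=$2711.76 total_interest=$361.76
After 12 (withdraw($300)): balance=$2411.76 total_interest=$361.76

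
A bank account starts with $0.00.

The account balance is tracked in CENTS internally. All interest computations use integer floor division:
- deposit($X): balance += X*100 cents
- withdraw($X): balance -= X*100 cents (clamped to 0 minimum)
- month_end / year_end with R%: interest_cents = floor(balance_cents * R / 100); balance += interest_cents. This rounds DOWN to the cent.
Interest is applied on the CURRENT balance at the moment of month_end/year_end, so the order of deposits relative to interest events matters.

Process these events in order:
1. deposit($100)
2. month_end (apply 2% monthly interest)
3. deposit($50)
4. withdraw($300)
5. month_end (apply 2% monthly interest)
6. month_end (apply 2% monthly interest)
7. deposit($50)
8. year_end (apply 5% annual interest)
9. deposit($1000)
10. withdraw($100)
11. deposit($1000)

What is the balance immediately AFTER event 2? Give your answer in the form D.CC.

After 1 (deposit($100)): balance=$100.00 total_interest=$0.00
After 2 (month_end (apply 2% monthly interest)): balance=$102.00 total_interest=$2.00

Answer: 102.00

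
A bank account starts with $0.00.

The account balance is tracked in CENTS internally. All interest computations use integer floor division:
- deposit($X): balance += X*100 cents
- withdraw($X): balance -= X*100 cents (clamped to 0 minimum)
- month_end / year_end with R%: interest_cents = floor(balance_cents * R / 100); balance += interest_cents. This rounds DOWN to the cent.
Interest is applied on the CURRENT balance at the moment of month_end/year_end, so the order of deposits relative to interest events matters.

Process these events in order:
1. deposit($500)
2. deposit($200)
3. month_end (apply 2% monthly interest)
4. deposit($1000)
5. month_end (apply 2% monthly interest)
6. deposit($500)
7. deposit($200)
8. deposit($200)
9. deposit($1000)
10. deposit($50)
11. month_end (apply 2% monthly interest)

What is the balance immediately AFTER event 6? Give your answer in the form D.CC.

Answer: 2248.28

Derivation:
After 1 (deposit($500)): balance=$500.00 total_interest=$0.00
After 2 (deposit($200)): balance=$700.00 total_interest=$0.00
After 3 (month_end (apply 2% monthly interest)): balance=$714.00 total_interest=$14.00
After 4 (deposit($1000)): balance=$1714.00 total_interest=$14.00
After 5 (month_end (apply 2% monthly interest)): balance=$1748.28 total_interest=$48.28
After 6 (deposit($500)): balance=$2248.28 total_interest=$48.28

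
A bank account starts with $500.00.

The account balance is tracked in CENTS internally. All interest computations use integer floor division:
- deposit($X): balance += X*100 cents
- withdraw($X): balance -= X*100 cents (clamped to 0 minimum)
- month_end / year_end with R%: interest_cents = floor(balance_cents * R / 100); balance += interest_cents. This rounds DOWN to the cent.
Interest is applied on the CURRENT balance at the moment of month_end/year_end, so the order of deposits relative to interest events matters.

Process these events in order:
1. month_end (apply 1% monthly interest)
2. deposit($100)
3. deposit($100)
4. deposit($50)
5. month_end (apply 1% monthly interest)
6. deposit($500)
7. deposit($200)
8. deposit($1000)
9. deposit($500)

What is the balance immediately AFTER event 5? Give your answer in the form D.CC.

Answer: 762.55

Derivation:
After 1 (month_end (apply 1% monthly interest)): balance=$505.00 total_interest=$5.00
After 2 (deposit($100)): balance=$605.00 total_interest=$5.00
After 3 (deposit($100)): balance=$705.00 total_interest=$5.00
After 4 (deposit($50)): balance=$755.00 total_interest=$5.00
After 5 (month_end (apply 1% monthly interest)): balance=$762.55 total_interest=$12.55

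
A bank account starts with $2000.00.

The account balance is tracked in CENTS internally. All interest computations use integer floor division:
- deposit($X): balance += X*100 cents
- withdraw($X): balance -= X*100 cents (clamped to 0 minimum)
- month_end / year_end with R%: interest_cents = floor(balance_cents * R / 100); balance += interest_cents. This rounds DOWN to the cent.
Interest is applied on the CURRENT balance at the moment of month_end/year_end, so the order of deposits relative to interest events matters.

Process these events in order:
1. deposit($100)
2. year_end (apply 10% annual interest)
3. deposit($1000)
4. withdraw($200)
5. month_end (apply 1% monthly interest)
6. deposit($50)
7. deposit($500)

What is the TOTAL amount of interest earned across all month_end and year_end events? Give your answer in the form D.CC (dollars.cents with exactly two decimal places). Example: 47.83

After 1 (deposit($100)): balance=$2100.00 total_interest=$0.00
After 2 (year_end (apply 10% annual interest)): balance=$2310.00 total_interest=$210.00
After 3 (deposit($1000)): balance=$3310.00 total_interest=$210.00
After 4 (withdraw($200)): balance=$3110.00 total_interest=$210.00
After 5 (month_end (apply 1% monthly interest)): balance=$3141.10 total_interest=$241.10
After 6 (deposit($50)): balance=$3191.10 total_interest=$241.10
After 7 (deposit($500)): balance=$3691.10 total_interest=$241.10

Answer: 241.10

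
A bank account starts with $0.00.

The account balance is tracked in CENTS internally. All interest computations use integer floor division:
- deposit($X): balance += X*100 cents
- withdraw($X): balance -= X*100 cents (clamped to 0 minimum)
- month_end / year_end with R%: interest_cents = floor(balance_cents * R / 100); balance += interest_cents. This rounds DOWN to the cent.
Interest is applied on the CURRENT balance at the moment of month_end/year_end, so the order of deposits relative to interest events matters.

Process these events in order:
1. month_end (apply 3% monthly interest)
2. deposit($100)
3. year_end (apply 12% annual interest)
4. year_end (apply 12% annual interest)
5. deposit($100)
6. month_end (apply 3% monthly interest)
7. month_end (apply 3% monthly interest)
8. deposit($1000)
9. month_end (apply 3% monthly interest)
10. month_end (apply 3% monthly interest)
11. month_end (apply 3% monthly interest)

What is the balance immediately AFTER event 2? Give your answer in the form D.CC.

After 1 (month_end (apply 3% monthly interest)): balance=$0.00 total_interest=$0.00
After 2 (deposit($100)): balance=$100.00 total_interest=$0.00

Answer: 100.00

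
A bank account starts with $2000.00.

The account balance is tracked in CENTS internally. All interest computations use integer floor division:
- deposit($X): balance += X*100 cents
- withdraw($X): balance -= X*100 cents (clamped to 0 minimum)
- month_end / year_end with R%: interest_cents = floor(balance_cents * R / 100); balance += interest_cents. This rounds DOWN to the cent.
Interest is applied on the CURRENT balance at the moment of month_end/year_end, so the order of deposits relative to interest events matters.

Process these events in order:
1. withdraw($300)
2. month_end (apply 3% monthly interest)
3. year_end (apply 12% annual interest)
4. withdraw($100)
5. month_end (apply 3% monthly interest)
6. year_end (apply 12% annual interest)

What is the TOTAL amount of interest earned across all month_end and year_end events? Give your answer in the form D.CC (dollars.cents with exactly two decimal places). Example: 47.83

Answer: 546.98

Derivation:
After 1 (withdraw($300)): balance=$1700.00 total_interest=$0.00
After 2 (month_end (apply 3% monthly interest)): balance=$1751.00 total_interest=$51.00
After 3 (year_end (apply 12% annual interest)): balance=$1961.12 total_interest=$261.12
After 4 (withdraw($100)): balance=$1861.12 total_interest=$261.12
After 5 (month_end (apply 3% monthly interest)): balance=$1916.95 total_interest=$316.95
After 6 (year_end (apply 12% annual interest)): balance=$2146.98 total_interest=$546.98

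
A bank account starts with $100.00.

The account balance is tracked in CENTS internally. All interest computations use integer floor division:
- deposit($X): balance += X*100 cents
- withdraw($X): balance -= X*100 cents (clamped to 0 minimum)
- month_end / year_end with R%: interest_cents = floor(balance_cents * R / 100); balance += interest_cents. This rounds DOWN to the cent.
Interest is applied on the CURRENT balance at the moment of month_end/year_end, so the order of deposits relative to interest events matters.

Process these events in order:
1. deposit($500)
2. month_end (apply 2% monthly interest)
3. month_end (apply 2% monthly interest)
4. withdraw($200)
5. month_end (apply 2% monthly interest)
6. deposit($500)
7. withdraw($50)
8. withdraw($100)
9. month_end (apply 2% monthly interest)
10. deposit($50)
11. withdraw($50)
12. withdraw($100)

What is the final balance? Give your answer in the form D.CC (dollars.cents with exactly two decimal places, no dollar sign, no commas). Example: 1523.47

Answer: 698.37

Derivation:
After 1 (deposit($500)): balance=$600.00 total_interest=$0.00
After 2 (month_end (apply 2% monthly interest)): balance=$612.00 total_interest=$12.00
After 3 (month_end (apply 2% monthly interest)): balance=$624.24 total_interest=$24.24
After 4 (withdraw($200)): balance=$424.24 total_interest=$24.24
After 5 (month_end (apply 2% monthly interest)): balance=$432.72 total_interest=$32.72
After 6 (deposit($500)): balance=$932.72 total_interest=$32.72
After 7 (withdraw($50)): balance=$882.72 total_interest=$32.72
After 8 (withdraw($100)): balance=$782.72 total_interest=$32.72
After 9 (month_end (apply 2% monthly interest)): balance=$798.37 total_interest=$48.37
After 10 (deposit($50)): balance=$848.37 total_interest=$48.37
After 11 (withdraw($50)): balance=$798.37 total_interest=$48.37
After 12 (withdraw($100)): balance=$698.37 total_interest=$48.37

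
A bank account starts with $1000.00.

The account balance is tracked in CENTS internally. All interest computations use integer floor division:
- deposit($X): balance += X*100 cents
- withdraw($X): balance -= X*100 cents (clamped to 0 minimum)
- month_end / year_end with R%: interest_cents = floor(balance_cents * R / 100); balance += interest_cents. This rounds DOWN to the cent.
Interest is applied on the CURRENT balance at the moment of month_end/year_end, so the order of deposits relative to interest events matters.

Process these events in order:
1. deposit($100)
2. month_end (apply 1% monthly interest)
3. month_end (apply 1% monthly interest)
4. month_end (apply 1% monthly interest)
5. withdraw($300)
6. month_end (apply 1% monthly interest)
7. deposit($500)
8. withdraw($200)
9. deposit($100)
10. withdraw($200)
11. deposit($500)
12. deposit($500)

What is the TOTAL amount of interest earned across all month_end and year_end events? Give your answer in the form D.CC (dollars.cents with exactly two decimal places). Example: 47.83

After 1 (deposit($100)): balance=$1100.00 total_interest=$0.00
After 2 (month_end (apply 1% monthly interest)): balance=$1111.00 total_interest=$11.00
After 3 (month_end (apply 1% monthly interest)): balance=$1122.11 total_interest=$22.11
After 4 (month_end (apply 1% monthly interest)): balance=$1133.33 total_interest=$33.33
After 5 (withdraw($300)): balance=$833.33 total_interest=$33.33
After 6 (month_end (apply 1% monthly interest)): balance=$841.66 total_interest=$41.66
After 7 (deposit($500)): balance=$1341.66 total_interest=$41.66
After 8 (withdraw($200)): balance=$1141.66 total_interest=$41.66
After 9 (deposit($100)): balance=$1241.66 total_interest=$41.66
After 10 (withdraw($200)): balance=$1041.66 total_interest=$41.66
After 11 (deposit($500)): balance=$1541.66 total_interest=$41.66
After 12 (deposit($500)): balance=$2041.66 total_interest=$41.66

Answer: 41.66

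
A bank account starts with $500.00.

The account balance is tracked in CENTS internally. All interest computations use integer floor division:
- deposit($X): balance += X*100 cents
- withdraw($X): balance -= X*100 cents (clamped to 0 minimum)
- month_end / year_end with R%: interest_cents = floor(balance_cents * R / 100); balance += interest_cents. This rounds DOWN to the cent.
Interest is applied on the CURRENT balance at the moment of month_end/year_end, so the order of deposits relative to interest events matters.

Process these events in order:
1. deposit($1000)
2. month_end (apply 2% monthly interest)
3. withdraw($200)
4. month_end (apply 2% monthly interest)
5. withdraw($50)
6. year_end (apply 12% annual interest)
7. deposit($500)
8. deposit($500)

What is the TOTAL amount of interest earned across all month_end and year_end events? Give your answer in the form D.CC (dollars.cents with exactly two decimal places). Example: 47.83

After 1 (deposit($1000)): balance=$1500.00 total_interest=$0.00
After 2 (month_end (apply 2% monthly interest)): balance=$1530.00 total_interest=$30.00
After 3 (withdraw($200)): balance=$1330.00 total_interest=$30.00
After 4 (month_end (apply 2% monthly interest)): balance=$1356.60 total_interest=$56.60
After 5 (withdraw($50)): balance=$1306.60 total_interest=$56.60
After 6 (year_end (apply 12% annual interest)): balance=$1463.39 total_interest=$213.39
After 7 (deposit($500)): balance=$1963.39 total_interest=$213.39
After 8 (deposit($500)): balance=$2463.39 total_interest=$213.39

Answer: 213.39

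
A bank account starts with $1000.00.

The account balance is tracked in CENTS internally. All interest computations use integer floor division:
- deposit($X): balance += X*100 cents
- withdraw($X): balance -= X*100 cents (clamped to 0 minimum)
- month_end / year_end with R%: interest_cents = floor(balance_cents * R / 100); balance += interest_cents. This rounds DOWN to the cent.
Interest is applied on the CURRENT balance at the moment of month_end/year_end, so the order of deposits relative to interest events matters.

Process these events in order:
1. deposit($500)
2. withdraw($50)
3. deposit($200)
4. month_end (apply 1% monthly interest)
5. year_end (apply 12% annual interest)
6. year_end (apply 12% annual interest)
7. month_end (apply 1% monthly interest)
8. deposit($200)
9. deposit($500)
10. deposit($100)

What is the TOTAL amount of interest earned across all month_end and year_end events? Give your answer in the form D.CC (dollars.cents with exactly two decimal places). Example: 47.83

Answer: 461.35

Derivation:
After 1 (deposit($500)): balance=$1500.00 total_interest=$0.00
After 2 (withdraw($50)): balance=$1450.00 total_interest=$0.00
After 3 (deposit($200)): balance=$1650.00 total_interest=$0.00
After 4 (month_end (apply 1% monthly interest)): balance=$1666.50 total_interest=$16.50
After 5 (year_end (apply 12% annual interest)): balance=$1866.48 total_interest=$216.48
After 6 (year_end (apply 12% annual interest)): balance=$2090.45 total_interest=$440.45
After 7 (month_end (apply 1% monthly interest)): balance=$2111.35 total_interest=$461.35
After 8 (deposit($200)): balance=$2311.35 total_interest=$461.35
After 9 (deposit($500)): balance=$2811.35 total_interest=$461.35
After 10 (deposit($100)): balance=$2911.35 total_interest=$461.35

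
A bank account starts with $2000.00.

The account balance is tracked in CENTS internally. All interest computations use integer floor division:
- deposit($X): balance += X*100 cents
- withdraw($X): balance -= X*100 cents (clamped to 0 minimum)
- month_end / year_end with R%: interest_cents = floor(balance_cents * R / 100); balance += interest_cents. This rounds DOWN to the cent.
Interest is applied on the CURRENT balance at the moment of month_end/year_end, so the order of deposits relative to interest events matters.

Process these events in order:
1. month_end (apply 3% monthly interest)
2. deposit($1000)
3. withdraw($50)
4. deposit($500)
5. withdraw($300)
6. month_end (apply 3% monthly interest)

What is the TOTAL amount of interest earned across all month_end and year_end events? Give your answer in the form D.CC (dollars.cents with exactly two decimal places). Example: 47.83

Answer: 156.30

Derivation:
After 1 (month_end (apply 3% monthly interest)): balance=$2060.00 total_interest=$60.00
After 2 (deposit($1000)): balance=$3060.00 total_interest=$60.00
After 3 (withdraw($50)): balance=$3010.00 total_interest=$60.00
After 4 (deposit($500)): balance=$3510.00 total_interest=$60.00
After 5 (withdraw($300)): balance=$3210.00 total_interest=$60.00
After 6 (month_end (apply 3% monthly interest)): balance=$3306.30 total_interest=$156.30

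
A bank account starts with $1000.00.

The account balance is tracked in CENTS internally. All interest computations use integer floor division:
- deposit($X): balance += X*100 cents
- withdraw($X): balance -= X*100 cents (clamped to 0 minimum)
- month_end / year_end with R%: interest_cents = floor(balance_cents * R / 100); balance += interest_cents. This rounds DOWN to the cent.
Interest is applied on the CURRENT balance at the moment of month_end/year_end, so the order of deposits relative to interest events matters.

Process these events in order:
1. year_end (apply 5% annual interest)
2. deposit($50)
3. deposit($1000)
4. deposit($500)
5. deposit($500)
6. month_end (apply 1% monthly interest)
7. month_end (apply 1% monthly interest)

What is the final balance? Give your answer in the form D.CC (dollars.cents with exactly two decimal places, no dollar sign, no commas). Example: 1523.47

After 1 (year_end (apply 5% annual interest)): balance=$1050.00 total_interest=$50.00
After 2 (deposit($50)): balance=$1100.00 total_interest=$50.00
After 3 (deposit($1000)): balance=$2100.00 total_interest=$50.00
After 4 (deposit($500)): balance=$2600.00 total_interest=$50.00
After 5 (deposit($500)): balance=$3100.00 total_interest=$50.00
After 6 (month_end (apply 1% monthly interest)): balance=$3131.00 total_interest=$81.00
After 7 (month_end (apply 1% monthly interest)): balance=$3162.31 total_interest=$112.31

Answer: 3162.31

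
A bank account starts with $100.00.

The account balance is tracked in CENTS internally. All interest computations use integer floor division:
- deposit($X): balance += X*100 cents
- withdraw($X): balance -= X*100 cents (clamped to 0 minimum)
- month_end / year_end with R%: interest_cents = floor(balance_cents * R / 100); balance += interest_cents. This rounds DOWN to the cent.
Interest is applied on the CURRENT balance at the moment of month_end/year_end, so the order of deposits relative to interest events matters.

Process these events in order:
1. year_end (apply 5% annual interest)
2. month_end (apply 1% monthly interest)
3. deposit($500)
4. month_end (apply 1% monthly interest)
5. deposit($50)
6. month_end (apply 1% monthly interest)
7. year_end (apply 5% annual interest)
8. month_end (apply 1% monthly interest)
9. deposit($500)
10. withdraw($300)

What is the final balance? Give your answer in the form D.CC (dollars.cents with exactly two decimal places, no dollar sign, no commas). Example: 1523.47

After 1 (year_end (apply 5% annual interest)): balance=$105.00 total_interest=$5.00
After 2 (month_end (apply 1% monthly interest)): balance=$106.05 total_interest=$6.05
After 3 (deposit($500)): balance=$606.05 total_interest=$6.05
After 4 (month_end (apply 1% monthly interest)): balance=$612.11 total_interest=$12.11
After 5 (deposit($50)): balance=$662.11 total_interest=$12.11
After 6 (month_end (apply 1% monthly interest)): balance=$668.73 total_interest=$18.73
After 7 (year_end (apply 5% annual interest)): balance=$702.16 total_interest=$52.16
After 8 (month_end (apply 1% monthly interest)): balance=$709.18 total_interest=$59.18
After 9 (deposit($500)): balance=$1209.18 total_interest=$59.18
After 10 (withdraw($300)): balance=$909.18 total_interest=$59.18

Answer: 909.18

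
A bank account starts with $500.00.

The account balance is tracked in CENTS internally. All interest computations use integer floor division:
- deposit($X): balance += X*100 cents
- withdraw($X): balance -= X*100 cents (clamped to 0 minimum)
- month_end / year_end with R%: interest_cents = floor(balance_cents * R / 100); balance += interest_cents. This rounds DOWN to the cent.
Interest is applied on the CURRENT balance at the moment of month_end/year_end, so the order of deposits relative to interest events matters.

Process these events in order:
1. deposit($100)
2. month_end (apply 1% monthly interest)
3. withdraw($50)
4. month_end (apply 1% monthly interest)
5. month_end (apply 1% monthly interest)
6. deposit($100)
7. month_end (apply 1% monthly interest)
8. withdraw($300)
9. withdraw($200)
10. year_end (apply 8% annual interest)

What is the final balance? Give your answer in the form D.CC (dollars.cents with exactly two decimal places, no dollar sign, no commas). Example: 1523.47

Answer: 187.74

Derivation:
After 1 (deposit($100)): balance=$600.00 total_interest=$0.00
After 2 (month_end (apply 1% monthly interest)): balance=$606.00 total_interest=$6.00
After 3 (withdraw($50)): balance=$556.00 total_interest=$6.00
After 4 (month_end (apply 1% monthly interest)): balance=$561.56 total_interest=$11.56
After 5 (month_end (apply 1% monthly interest)): balance=$567.17 total_interest=$17.17
After 6 (deposit($100)): balance=$667.17 total_interest=$17.17
After 7 (month_end (apply 1% monthly interest)): balance=$673.84 total_interest=$23.84
After 8 (withdraw($300)): balance=$373.84 total_interest=$23.84
After 9 (withdraw($200)): balance=$173.84 total_interest=$23.84
After 10 (year_end (apply 8% annual interest)): balance=$187.74 total_interest=$37.74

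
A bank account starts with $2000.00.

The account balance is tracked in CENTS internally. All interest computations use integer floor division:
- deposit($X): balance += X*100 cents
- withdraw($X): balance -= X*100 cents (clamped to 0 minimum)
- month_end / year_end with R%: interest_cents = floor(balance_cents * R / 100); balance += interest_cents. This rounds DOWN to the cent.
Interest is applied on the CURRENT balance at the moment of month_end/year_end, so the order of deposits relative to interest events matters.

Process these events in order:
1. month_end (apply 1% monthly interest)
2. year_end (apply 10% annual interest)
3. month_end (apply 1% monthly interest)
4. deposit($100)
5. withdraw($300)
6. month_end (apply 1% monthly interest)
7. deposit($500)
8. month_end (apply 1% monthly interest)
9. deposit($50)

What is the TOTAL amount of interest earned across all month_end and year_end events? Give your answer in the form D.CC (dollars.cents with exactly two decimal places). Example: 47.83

After 1 (month_end (apply 1% monthly interest)): balance=$2020.00 total_interest=$20.00
After 2 (year_end (apply 10% annual interest)): balance=$2222.00 total_interest=$222.00
After 3 (month_end (apply 1% monthly interest)): balance=$2244.22 total_interest=$244.22
After 4 (deposit($100)): balance=$2344.22 total_interest=$244.22
After 5 (withdraw($300)): balance=$2044.22 total_interest=$244.22
After 6 (month_end (apply 1% monthly interest)): balance=$2064.66 total_interest=$264.66
After 7 (deposit($500)): balance=$2564.66 total_interest=$264.66
After 8 (month_end (apply 1% monthly interest)): balance=$2590.30 total_interest=$290.30
After 9 (deposit($50)): balance=$2640.30 total_interest=$290.30

Answer: 290.30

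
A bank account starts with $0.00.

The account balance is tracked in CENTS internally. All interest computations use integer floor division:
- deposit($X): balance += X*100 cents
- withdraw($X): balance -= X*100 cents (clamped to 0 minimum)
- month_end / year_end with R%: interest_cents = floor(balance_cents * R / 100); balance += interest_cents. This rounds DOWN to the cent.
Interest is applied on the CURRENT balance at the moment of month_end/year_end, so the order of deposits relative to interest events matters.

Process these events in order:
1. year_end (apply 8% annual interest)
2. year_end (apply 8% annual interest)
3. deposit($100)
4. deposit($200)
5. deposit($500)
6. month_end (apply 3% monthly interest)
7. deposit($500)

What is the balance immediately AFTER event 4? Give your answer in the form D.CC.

After 1 (year_end (apply 8% annual interest)): balance=$0.00 total_interest=$0.00
After 2 (year_end (apply 8% annual interest)): balance=$0.00 total_interest=$0.00
After 3 (deposit($100)): balance=$100.00 total_interest=$0.00
After 4 (deposit($200)): balance=$300.00 total_interest=$0.00

Answer: 300.00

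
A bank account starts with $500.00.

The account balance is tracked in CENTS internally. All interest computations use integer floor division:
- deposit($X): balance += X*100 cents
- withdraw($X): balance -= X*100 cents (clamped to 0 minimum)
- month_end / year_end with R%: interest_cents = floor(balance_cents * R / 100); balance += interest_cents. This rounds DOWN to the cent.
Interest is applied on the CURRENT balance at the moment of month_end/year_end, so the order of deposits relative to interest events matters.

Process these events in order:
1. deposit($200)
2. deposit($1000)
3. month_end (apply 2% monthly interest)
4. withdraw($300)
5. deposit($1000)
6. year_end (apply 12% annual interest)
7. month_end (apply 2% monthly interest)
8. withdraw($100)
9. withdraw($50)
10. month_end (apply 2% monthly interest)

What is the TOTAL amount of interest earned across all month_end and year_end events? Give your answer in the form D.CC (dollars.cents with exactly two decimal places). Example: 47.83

Answer: 433.21

Derivation:
After 1 (deposit($200)): balance=$700.00 total_interest=$0.00
After 2 (deposit($1000)): balance=$1700.00 total_interest=$0.00
After 3 (month_end (apply 2% monthly interest)): balance=$1734.00 total_interest=$34.00
After 4 (withdraw($300)): balance=$1434.00 total_interest=$34.00
After 5 (deposit($1000)): balance=$2434.00 total_interest=$34.00
After 6 (year_end (apply 12% annual interest)): balance=$2726.08 total_interest=$326.08
After 7 (month_end (apply 2% monthly interest)): balance=$2780.60 total_interest=$380.60
After 8 (withdraw($100)): balance=$2680.60 total_interest=$380.60
After 9 (withdraw($50)): balance=$2630.60 total_interest=$380.60
After 10 (month_end (apply 2% monthly interest)): balance=$2683.21 total_interest=$433.21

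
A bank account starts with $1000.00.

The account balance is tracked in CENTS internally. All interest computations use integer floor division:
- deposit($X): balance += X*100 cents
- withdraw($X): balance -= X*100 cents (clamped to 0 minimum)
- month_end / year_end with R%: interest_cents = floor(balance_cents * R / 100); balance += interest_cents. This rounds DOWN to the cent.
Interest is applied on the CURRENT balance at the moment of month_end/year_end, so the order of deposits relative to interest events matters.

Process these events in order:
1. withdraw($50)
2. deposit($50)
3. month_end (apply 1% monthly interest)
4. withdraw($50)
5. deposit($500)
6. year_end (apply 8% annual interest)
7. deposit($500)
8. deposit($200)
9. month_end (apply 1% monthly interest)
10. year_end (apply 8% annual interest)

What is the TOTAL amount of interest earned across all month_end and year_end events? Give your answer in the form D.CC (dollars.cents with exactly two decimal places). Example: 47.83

After 1 (withdraw($50)): balance=$950.00 total_interest=$0.00
After 2 (deposit($50)): balance=$1000.00 total_interest=$0.00
After 3 (month_end (apply 1% monthly interest)): balance=$1010.00 total_interest=$10.00
After 4 (withdraw($50)): balance=$960.00 total_interest=$10.00
After 5 (deposit($500)): balance=$1460.00 total_interest=$10.00
After 6 (year_end (apply 8% annual interest)): balance=$1576.80 total_interest=$126.80
After 7 (deposit($500)): balance=$2076.80 total_interest=$126.80
After 8 (deposit($200)): balance=$2276.80 total_interest=$126.80
After 9 (month_end (apply 1% monthly interest)): balance=$2299.56 total_interest=$149.56
After 10 (year_end (apply 8% annual interest)): balance=$2483.52 total_interest=$333.52

Answer: 333.52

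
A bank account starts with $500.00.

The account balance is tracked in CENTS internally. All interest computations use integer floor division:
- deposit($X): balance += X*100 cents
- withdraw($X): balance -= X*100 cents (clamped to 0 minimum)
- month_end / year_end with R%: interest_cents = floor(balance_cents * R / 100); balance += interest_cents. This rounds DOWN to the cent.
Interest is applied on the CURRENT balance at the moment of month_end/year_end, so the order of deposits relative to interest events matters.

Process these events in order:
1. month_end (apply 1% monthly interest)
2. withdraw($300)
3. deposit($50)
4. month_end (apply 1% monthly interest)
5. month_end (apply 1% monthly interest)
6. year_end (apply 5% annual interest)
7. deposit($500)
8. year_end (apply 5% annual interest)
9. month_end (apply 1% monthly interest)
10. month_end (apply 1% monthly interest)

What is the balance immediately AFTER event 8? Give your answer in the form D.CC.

After 1 (month_end (apply 1% monthly interest)): balance=$505.00 total_interest=$5.00
After 2 (withdraw($300)): balance=$205.00 total_interest=$5.00
After 3 (deposit($50)): balance=$255.00 total_interest=$5.00
After 4 (month_end (apply 1% monthly interest)): balance=$257.55 total_interest=$7.55
After 5 (month_end (apply 1% monthly interest)): balance=$260.12 total_interest=$10.12
After 6 (year_end (apply 5% annual interest)): balance=$273.12 total_interest=$23.12
After 7 (deposit($500)): balance=$773.12 total_interest=$23.12
After 8 (year_end (apply 5% annual interest)): balance=$811.77 total_interest=$61.77

Answer: 811.77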